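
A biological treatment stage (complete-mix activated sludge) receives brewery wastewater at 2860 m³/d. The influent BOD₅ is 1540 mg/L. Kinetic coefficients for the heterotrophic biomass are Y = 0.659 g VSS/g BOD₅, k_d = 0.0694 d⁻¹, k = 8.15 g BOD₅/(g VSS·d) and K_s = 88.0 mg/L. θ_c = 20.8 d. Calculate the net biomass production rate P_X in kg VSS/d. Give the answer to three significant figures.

Effluent substrate depends only on kinetics and SRT: S = K_s(1 + k_d θ_c) / [θ_c(Yk − k_d) − 1] = 88.0 × (1 + 0.0694 × 20.8) / [20.8 × (0.659 × 8.15 − 0.0694) − 1] = 215.0 / 109.3 = 1.968 mg/L.
Correct the yield for decay: Y_obs = Y/(1 + k_d θ_c) = 0.659 / (1 + 0.0694 × 20.8) = 0.659 / 2.444 = 0.2697.
Q·(S₀ − S) = 2860 × (1540 − 1.97) × 10⁻³ = 4399 kg/d removed.
So the net sludge growth is P_X = 0.2697 × 4399 = 1186 kg VSS/d.

P_X ≈ 1190 kg VSS/d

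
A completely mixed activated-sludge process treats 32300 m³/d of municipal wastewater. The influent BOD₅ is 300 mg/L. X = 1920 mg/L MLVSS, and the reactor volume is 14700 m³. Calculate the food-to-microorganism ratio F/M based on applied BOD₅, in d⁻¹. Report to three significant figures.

Food-to-microorganism ratio F/M = Q S₀ / (V X) = 32300 × 300 / (14700 × 1920) = 0.3433 d⁻¹.

F/M ≈ 0.343 d⁻¹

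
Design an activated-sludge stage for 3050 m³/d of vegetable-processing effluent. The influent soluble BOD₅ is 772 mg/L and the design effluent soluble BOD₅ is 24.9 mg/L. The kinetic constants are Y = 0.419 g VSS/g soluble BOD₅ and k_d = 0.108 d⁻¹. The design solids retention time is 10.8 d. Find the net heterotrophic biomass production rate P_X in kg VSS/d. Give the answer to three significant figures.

P_X ≈ 441 kg VSS/d

Y_obs = Y / (1 + k_d θ_c) = 0.419 / (1 + 0.108 × 10.8) = 0.419 / 2.166 = 0.1934.
Mass of soluble BOD₅ removed per day: Q(S₀ − S) = 3050 × 747.1 g/m³ = 2279 kg/d.
So the net sludge growth is P_X = 0.1934 × 2279 = 440.7 kg VSS/d.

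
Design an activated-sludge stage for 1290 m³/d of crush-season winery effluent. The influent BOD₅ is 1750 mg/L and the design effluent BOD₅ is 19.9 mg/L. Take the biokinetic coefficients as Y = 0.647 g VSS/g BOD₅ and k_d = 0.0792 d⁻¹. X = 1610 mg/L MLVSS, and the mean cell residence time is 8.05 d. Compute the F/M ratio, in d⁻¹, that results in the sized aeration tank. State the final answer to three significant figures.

F/M ≈ 0.318 d⁻¹

Rearranging the biomass balance for a CMAS with decay, V = Y·Q·ΔS·θ_c / [X·(1+k_d θ_c)] = 0.647 × 1290 × (1750 − 19.9) × 8.05 / [1610 × (1 + 0.0792 × 8.05)] = 1.16×10^7 / 2636 = 4409 m³.
F/M = Q·S₀ / (V·X) = 1290 × 1750 / (4409 × 1610) = 0.3180 g BOD₅·(g VSS·d)⁻¹.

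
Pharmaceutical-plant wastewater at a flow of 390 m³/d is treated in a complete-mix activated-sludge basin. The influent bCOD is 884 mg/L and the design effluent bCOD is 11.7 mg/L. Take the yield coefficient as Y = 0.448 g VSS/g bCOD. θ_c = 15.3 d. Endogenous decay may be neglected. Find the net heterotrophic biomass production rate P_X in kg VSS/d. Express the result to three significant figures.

P_X ≈ 152 kg VSS/d

No decay correction is needed, so Y_obs = Y = 0.448.
ΔS = 884 − 11.7 = 872.3 mg/L, so the substrate removal rate is 390 × 872.3/1000 = 340.2 kg bCOD/d.
P_X = Y_obs · Q(S₀ − S) = 0.4480 × 340.2 = 152.4 kg VSS/d.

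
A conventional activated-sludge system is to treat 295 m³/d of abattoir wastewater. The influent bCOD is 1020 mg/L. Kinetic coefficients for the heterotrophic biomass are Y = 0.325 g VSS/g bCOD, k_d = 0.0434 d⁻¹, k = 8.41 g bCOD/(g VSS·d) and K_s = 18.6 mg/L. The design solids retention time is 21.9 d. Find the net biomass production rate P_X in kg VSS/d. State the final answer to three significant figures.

P_X ≈ 50.1 kg VSS/d

For a completely mixed reactor with recycle the Lawrence–McCarty relation gives S = K_s·(1 + k_d·θ_c) / [θ_c·(Y·k − k_d) − 1] = 18.6 × (1 + 0.0434 × 21.9) / [21.9 × (0.325 × 8.41 − 0.0434) − 1] = 36.28 / 57.91 = 0.6265 mg/L.
Correct the yield for decay: Y_obs = Y/(1 + k_d θ_c) = 0.325 / (1 + 0.0434 × 21.9) = 0.325 / 1.950 = 0.1666.
Substrate removed = Q·(S₀ − S) = 295 m³/d × (1020 − 0.626) g/m³ = 3.01×10^5 g/d = 300.7 kg/d.
Net biomass production P_X = Y_obs × Q·(S₀ − S) = 0.1666 × 300.7 = 50.11 kg VSS/d.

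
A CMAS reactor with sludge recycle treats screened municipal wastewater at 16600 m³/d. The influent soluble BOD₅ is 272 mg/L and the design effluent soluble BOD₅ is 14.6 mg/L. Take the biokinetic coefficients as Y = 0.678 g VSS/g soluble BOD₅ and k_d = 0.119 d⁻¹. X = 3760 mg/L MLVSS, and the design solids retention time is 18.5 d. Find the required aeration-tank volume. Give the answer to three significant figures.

V ≈ 4450 m³

Steady-state biomass mass balance: V·X·(1 + k_d·θ_c) = Y·Q·(S₀ − S)·θ_c, so V = 0.678 × 16600 × (272 − 14.6) × 18.5 / [3760 × (1 + 0.119 × 18.5)] = 5.36×10^7 / 12038 = 4452 m³.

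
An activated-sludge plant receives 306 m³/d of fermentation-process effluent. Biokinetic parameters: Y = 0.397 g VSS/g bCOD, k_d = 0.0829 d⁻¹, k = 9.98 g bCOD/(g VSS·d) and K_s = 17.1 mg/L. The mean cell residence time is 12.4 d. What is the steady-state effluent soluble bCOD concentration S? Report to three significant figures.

From the Monod/SRT balance for a CMAS, S = K_s·(1+k_d θ_c)/[θ_c·(Y k − k_d) − 1] = 17.1 × (1 + 0.0829 × 12.4) / [12.4 × (0.397 × 9.98 − 0.0829) − 1] = 34.68 / 47.10 = 0.7362 mg/L.

S ≈ 0.736 mg/L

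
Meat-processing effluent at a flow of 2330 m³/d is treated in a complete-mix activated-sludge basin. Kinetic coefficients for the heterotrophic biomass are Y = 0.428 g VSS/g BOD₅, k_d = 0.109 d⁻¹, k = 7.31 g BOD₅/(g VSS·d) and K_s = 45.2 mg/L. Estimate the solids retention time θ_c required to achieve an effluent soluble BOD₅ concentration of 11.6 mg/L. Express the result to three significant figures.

θ_c ≈ 1.89 d

At the target effluent, Y k S/(K_s+S) = 0.428×7.31×11.6/56.80 = 0.6390 d⁻¹.
1/θ_c = 0.6390 − 0.109 = 0.5300 d⁻¹, so θ_c = 1.887 d.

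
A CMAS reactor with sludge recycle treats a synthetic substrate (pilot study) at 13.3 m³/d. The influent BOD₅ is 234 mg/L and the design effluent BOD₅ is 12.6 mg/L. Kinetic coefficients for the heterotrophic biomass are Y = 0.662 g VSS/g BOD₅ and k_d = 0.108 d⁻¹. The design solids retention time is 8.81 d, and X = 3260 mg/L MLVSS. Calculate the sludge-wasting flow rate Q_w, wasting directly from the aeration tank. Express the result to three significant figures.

Steady-state biomass mass balance: V·X·(1 + k_d·θ_c) = Y·Q·(S₀ − S)·θ_c, so V = 0.662 × 13.3 × (234 − 12.6) × 8.81 / [3260 × (1 + 0.108 × 8.81)] = 1.72×10^4 / 6362 = 2.699 m³.
Wasting from the aeration tank: Q_w = V / θ_c = 2.699 / 8.81 = 0.3064 m³/d.

Q_w ≈ 0.306 m³/d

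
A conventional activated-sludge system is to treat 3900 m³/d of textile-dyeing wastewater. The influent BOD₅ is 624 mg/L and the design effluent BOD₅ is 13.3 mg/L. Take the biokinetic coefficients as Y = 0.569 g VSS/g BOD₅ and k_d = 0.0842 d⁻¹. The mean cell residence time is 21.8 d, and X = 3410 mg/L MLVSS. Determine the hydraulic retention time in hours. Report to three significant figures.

Steady-state biomass mass balance: V·X·(1 + k_d·θ_c) = Y·Q·(S₀ − S)·θ_c, so V = 0.569 × 3900 × (624 − 13.3) × 21.8 / [3410 × (1 + 0.0842 × 21.8)] = 2.95×10^7 / 9669 = 3055 m³.
Hydraulic retention time τ = V/Q = 3055 / 3900 = 0.7834 d = 18.80 h.

τ ≈ 18.8 h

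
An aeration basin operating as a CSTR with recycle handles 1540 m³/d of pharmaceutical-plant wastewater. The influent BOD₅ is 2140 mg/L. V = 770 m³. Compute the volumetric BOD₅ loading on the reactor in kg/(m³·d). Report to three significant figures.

L_v ≈ 4.28 kg BOD₅/(m³·d)

L_v = Q S₀ / V = 1540 × 2140 × 10⁻³ / 770.0 = 4.280 kg/(m³·d).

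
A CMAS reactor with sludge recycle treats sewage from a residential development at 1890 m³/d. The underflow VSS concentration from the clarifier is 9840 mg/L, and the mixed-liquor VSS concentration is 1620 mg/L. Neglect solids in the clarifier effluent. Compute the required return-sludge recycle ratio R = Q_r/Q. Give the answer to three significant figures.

R ≈ 0.197

Mass balance around the secondary clarifier (neglecting effluent solids): R = X / (X_r − X) = 1620 / (9840 − 1620) = 0.1971.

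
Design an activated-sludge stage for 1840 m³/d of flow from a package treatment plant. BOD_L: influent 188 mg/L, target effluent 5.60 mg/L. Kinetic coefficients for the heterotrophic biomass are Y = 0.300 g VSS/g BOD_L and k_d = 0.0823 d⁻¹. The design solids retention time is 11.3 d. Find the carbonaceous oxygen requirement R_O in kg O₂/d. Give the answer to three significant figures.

R_O ≈ 262 kg O₂/d

The observed yield is Y_obs = Y/(1 + k_d·θ_c) = 0.300 / (1 + 0.0823 × 11.3) = 0.300 / 1.930 = 0.1554 g VSS per g BOD_L removed.
Substrate removed = Q·(S₀ − S) = 1840 m³/d × (188 − 5.60) g/m³ = 3.36×10^5 g/d = 335.6 kg/d.
Biomass synthesised: P_X = Y_obs × 335.6 = 52.17 kg VSS/d.
R_O = Q·(S₀ − S) − 1.42·P_X = 335.6 − 1.42 × 52.17 = 261.5 kg O₂/d.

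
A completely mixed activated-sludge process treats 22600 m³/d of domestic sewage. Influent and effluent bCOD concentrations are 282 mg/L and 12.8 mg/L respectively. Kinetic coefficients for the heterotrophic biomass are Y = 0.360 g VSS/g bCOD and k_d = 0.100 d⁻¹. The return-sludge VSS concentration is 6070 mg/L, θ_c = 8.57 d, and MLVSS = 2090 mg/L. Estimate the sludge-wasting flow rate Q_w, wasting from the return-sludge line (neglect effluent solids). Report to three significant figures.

Steady-state biomass mass balance: V·X·(1 + k_d·θ_c) = Y·Q·(S₀ − S)·θ_c, so V = 0.360 × 22600 × (282 − 12.8) × 8.57 / [2090 × (1 + 0.100 × 8.57)] = 1.88×10^7 / 3881 = 4836 m³.
Q_w = (V·X)/(θ_c X_r) = 4836 × 2090 / (8.57 × 6070) = 194.3 m³/d.

Q_w ≈ 194 m³/d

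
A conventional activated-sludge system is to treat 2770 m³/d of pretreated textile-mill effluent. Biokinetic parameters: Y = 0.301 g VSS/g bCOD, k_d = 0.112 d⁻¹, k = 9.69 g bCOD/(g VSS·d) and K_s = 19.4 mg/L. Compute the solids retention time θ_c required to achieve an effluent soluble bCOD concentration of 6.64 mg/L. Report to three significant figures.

θ_c ≈ 1.58 d

Specific growth rate at S = 6.64 mg/L: μ = YkS/(K_s+S) = 0.301·9.69·6.64/(19.4+6.64) = 0.7437 d⁻¹.
θ_c = 1/(μ − k_d) = 1/(0.7437 − 0.112) = 1/0.6317 = 1.583 d.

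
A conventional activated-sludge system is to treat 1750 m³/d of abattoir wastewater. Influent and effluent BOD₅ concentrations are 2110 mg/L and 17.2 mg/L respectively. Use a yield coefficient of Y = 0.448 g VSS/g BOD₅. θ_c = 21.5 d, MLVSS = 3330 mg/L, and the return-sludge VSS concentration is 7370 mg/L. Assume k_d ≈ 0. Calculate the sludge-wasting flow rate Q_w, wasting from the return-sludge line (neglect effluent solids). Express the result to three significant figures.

Q_w ≈ 223 m³/d

V·X = Y·Q·ΔS·θ_c gives V = 0.448 × 1750 × (2110 − 17.2) × 21.5 / 3330 = 10593 m³.
θ_c = V·X/(Q_w·X_r) when wasting from the recycle, so Q_w = V·X/(θ_c·X_r) = 10593 × 3330 / (21.5 × 7370) = 222.6 m³/d.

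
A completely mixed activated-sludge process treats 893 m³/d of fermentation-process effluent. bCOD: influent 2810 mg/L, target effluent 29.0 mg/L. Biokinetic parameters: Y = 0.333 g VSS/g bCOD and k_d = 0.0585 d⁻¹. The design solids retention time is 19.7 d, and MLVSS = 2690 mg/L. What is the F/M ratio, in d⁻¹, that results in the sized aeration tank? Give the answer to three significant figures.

F/M ≈ 0.332 d⁻¹

From the SRT design equation V = Y Q (S₀−S) θ_c / [X (1 + k_d θ_c)] = 0.333 × 893 × (2810 − 29.0) × 19.7 / [2690 × (1 + 0.0585 × 19.7)] = 1.63×10^7 / 5790 = 2814 m³.
F/M = Q·S₀ / (V·X) = 893 × 2810 / (2814 × 2690) = 0.3315 g bCOD·(g VSS·d)⁻¹.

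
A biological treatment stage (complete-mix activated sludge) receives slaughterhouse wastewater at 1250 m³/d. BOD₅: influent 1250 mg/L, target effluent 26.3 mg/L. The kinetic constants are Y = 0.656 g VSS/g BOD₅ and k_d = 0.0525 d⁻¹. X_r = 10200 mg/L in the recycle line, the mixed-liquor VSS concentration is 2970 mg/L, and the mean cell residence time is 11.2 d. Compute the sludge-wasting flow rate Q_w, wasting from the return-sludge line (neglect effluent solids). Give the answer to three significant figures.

Steady-state biomass mass balance: V·X·(1 + k_d·θ_c) = Y·Q·(S₀ − S)·θ_c, so V = 0.656 × 1250 × (1250 − 26.3) × 11.2 / [2970 × (1 + 0.0525 × 11.2)] = 1.12×10^7 / 4716 = 2383 m³.
Wasting from the return line (neglecting effluent solids): Q_w = V·X / (θ_c·X_r) = 2383 × 2970 / (11.2 × 10200) = 61.95 m³/d.

Q_w ≈ 61.9 m³/d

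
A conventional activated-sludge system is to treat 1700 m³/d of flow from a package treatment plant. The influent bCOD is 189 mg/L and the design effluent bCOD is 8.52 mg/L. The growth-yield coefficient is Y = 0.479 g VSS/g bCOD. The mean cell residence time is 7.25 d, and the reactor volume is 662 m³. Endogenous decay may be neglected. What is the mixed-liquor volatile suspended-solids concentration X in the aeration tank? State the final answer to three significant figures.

X ≈ 1610 mg/L

Without decay, X = Y Q (S₀−S) θ_c / V = 0.479 × 1700 × (189 − 8.52) × 7.25 / 662 = 1610 mg/L.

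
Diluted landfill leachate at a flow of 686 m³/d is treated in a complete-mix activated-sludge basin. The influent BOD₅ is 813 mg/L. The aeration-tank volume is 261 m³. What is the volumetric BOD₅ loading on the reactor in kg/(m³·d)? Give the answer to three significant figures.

Applied BOD₅ load per unit volume = Q·S₀/V = (686 × 813/1000)/261.0 = 2.137 kg BOD₅·m⁻³·d⁻¹.

L_v ≈ 2.14 kg BOD₅/(m³·d)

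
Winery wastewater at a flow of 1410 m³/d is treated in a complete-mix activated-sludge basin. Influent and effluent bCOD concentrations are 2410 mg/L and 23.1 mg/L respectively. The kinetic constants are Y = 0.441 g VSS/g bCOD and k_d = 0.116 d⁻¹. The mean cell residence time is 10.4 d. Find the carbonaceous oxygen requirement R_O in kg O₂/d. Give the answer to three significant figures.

R_O ≈ 2410 kg O₂/d

Y_obs = Y / (1 + k_d θ_c) = 0.441 / (1 + 0.116 × 10.4) = 0.441 / 2.206 = 0.1999.
ΔS = 2410 − 23.1 = 2387 mg/L, so the substrate removal rate is 1410 × 2387/1000 = 3366 kg bCOD/d.
Biomass synthesised: P_X = Y_obs × 3366 = 672.7 kg VSS/d.
R_O = Q·(S₀ − S) − 1.42·P_X = 3366 − 1.42 × 672.7 = 2410 kg O₂/d.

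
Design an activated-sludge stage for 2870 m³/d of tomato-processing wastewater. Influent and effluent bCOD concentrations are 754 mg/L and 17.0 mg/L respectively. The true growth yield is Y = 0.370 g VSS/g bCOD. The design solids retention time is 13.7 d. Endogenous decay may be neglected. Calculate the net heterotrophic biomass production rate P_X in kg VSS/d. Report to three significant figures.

With endogenous decay neglected, the observed yield equals the true yield: Y_obs = Y = 0.370 g VSS/g bCOD.
Q·(S₀ − S) = 2870 × (754 − 17.0) × 10⁻³ = 2115 kg/d removed.
Biomass produced: P_X = Y_obs·Q·ΔS = 0.3700 × 2115 ≈ 782.6 kg VSS/d.

P_X ≈ 783 kg VSS/d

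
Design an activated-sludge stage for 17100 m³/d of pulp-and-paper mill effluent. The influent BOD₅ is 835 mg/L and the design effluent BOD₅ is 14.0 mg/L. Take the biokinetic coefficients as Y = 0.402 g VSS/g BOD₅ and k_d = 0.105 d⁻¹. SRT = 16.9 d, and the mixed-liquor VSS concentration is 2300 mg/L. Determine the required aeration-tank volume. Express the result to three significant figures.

V ≈ 14900 m³

Steady-state biomass mass balance: V·X·(1 + k_d·θ_c) = Y·Q·(S₀ − S)·θ_c, so V = 0.402 × 17100 × (835 − 14.0) × 16.9 / [2300 × (1 + 0.105 × 16.9)] = 9.54×10^7 / 6381 = 14946 m³.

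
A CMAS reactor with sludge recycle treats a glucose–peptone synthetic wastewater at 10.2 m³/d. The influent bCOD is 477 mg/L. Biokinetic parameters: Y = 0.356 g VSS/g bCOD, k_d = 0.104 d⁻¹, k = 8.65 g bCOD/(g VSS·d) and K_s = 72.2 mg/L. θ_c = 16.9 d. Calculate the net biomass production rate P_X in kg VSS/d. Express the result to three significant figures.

P_X ≈ 0.623 kg VSS/d

For a completely mixed reactor with recycle the Lawrence–McCarty relation gives S = K_s·(1 + k_d·θ_c) / [θ_c·(Y·k − k_d) − 1] = 72.2 × (1 + 0.104 × 16.9) / [16.9 × (0.356 × 8.65 − 0.104) − 1] = 199.1 / 49.28 = 4.040 mg/L.
Correct the yield for decay: Y_obs = Y/(1 + k_d θ_c) = 0.356 / (1 + 0.104 × 16.9) = 0.356 / 2.758 = 0.1291.
ΔS = 477 − 4.04 = 473.0 mg/L, so the substrate removal rate is 10.2 × 473.0/1000 = 4.824 kg bCOD/d.
Net biomass production P_X = Y_obs × Q·(S₀ − S) = 0.1291 × 4.824 = 0.6228 kg VSS/d.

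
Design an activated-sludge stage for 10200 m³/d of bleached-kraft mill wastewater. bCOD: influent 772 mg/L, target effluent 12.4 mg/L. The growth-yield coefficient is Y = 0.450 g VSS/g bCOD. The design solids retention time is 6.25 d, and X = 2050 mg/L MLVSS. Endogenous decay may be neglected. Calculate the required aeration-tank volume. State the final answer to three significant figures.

V ≈ 10600 m³

V·X = Y·Q·ΔS·θ_c gives V = 0.450 × 10200 × (772 − 12.4) × 6.25 / 2050 = 10630 m³.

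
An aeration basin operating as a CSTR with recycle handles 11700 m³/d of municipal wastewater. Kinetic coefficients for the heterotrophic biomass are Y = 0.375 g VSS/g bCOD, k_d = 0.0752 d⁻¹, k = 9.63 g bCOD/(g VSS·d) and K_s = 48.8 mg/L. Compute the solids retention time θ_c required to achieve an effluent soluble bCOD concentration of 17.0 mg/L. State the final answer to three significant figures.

θ_c ≈ 1.17 d

From 1/θ_c = Y·k·S/(K_s + S) − k_d: Y·k·S/(K_s+S) = 0.375 × 9.63 × 17.0 / (48.8 + 17.0) = 0.9330 d⁻¹.
1/θ_c = 0.9330 − 0.0752 = 0.8578 d⁻¹, so θ_c = 1.166 d.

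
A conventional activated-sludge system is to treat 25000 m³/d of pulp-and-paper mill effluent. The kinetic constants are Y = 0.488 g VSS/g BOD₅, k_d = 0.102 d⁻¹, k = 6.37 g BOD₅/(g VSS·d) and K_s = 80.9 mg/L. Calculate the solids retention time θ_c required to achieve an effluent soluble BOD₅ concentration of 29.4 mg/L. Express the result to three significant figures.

θ_c ≈ 1.38 d

From 1/θ_c = Y·k·S/(K_s + S) − k_d: Y·k·S/(K_s+S) = 0.488 × 6.37 × 29.4 / (80.9 + 29.4) = 0.8286 d⁻¹.
1/θ_c = 0.8286 − 0.102 = 0.7266 d⁻¹, so θ_c = 1.376 d.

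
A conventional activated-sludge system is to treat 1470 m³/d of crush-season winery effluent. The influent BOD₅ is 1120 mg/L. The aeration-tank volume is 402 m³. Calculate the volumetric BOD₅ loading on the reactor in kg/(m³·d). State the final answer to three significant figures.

Volumetric loading L_v = Q·S₀ / V = 1470 × 1120 g/m³ / 402.0 m³ = 4096 g/(m³·d) = 4.096 kg BOD₅/(m³·d).

L_v ≈ 4.10 kg BOD₅/(m³·d)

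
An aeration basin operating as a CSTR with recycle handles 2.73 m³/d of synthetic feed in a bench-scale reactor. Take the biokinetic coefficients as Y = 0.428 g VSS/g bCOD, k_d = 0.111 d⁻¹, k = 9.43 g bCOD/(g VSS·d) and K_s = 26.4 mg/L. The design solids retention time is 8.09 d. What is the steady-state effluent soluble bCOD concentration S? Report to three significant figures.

From the Monod/SRT balance for a CMAS, S = K_s·(1+k_d θ_c)/[θ_c·(Y k − k_d) − 1] = 26.4 × (1 + 0.111 × 8.09) / [8.09 × (0.428 × 9.43 − 0.111) − 1] = 50.11 / 30.75 = 1.629 mg/L.

S ≈ 1.63 mg/L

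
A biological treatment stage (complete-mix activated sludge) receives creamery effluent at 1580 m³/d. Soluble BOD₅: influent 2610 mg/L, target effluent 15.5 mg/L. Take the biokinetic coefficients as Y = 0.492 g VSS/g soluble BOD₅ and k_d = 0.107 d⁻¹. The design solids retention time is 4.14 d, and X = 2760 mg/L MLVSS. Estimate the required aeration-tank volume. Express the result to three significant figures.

From the SRT design equation V = Y Q (S₀−S) θ_c / [X (1 + k_d θ_c)] = 0.492 × 1580 × (2610 − 15.5) × 4.14 / [2760 × (1 + 0.107 × 4.14)] = 8.35×10^6 / 3983 = 2097 m³.

V ≈ 2100 m³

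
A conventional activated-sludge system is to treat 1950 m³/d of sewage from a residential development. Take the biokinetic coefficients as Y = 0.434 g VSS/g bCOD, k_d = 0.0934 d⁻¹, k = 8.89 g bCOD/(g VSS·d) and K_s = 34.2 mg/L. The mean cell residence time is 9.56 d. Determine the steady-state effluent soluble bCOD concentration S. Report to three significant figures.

S ≈ 1.85 mg/L

For a completely mixed reactor with recycle the Lawrence–McCarty relation gives S = K_s·(1 + k_d·θ_c) / [θ_c·(Y·k − k_d) − 1] = 34.2 × (1 + 0.0934 × 9.56) / [9.56 × (0.434 × 8.89 − 0.0934) − 1] = 64.74 / 34.99 = 1.850 mg/L.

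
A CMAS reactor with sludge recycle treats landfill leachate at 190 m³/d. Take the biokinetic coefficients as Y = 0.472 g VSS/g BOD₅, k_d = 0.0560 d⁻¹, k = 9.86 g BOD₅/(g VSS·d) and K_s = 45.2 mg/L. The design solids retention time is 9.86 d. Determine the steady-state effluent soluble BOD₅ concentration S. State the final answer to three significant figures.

For a completely mixed reactor with recycle the Lawrence–McCarty relation gives S = K_s·(1 + k_d·θ_c) / [θ_c·(Y·k − k_d) − 1] = 45.2 × (1 + 0.0560 × 9.86) / [9.86 × (0.472 × 9.86 − 0.0560) − 1] = 70.16 / 44.34 = 1.582 mg/L.

S ≈ 1.58 mg/L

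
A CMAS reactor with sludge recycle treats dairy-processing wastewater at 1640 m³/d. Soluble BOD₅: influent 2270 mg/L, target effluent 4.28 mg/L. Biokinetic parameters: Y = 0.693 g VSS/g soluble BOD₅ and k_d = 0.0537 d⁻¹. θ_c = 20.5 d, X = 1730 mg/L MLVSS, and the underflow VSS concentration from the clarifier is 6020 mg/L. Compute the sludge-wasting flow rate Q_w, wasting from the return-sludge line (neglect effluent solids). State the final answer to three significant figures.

Q_w ≈ 204 m³/d

Rearranging the biomass balance for a CMAS with decay, V = Y·Q·ΔS·θ_c / [X·(1+k_d θ_c)] = 0.693 × 1640 × (2270 − 4.28) × 20.5 / [1730 × (1 + 0.0537 × 20.5)] = 5.28×10^7 / 3634 = 14524 m³.
θ_c = V·X/(Q_w·X_r) when wasting from the recycle, so Q_w = V·X/(θ_c·X_r) = 14524 × 1730 / (20.5 × 6020) = 203.6 m³/d.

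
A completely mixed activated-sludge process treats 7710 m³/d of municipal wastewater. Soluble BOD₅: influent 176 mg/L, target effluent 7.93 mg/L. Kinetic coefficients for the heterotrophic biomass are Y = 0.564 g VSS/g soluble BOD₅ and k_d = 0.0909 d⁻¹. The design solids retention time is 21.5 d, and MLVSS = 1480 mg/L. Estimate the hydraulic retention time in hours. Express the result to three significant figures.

Rearranging the biomass balance for a CMAS with decay, V = Y·Q·ΔS·θ_c / [X·(1+k_d θ_c)] = 0.564 × 7710 × (176 − 7.93) × 21.5 / [1480 × (1 + 0.0909 × 21.5)] = 1.57×10^7 / 4372 = 3594 m³.
Hydraulic retention time τ = V/Q = 3594 / 7710 = 0.4661 d = 11.19 h.

τ ≈ 11.2 h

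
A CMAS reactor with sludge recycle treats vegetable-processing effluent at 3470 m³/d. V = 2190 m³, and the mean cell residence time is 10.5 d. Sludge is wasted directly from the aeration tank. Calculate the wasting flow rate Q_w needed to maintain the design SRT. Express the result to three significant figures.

Q_w ≈ 209 m³/d

With mixed-liquor wasting, θ_c = V/Q_w, so Q_w = V/θ_c = 2190/10.5 = 208.6 m³/d.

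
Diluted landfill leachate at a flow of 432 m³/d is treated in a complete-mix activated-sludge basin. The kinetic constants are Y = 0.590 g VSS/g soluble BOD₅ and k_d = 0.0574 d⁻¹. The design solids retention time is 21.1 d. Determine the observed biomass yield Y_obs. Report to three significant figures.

Y_obs ≈ 0.267 g VSS/g soluble BOD₅

Correct the yield for decay: Y_obs = Y/(1 + k_d θ_c) = 0.590 / (1 + 0.0574 × 21.1) = 0.590 / 2.211 = 0.2668.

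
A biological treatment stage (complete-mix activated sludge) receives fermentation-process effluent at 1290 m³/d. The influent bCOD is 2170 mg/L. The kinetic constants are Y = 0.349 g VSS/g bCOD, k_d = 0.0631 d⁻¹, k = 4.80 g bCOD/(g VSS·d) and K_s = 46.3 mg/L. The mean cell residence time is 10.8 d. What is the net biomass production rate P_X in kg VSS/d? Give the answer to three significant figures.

From the Monod/SRT balance for a CMAS, S = K_s·(1+k_d θ_c)/[θ_c·(Y k − k_d) − 1] = 46.3 × (1 + 0.0631 × 10.8) / [10.8 × (0.349 × 4.80 − 0.0631) − 1] = 77.85 / 16.41 = 4.744 mg/L.
Correct the yield for decay: Y_obs = Y/(1 + k_d θ_c) = 0.349 / (1 + 0.0631 × 10.8) = 0.349 / 1.681 = 0.2076.
ΔS = 2170 − 4.74 = 2165 mg/L, so the substrate removal rate is 1290 × 2165/1000 = 2793 kg bCOD/d.
Biomass produced: P_X = Y_obs·Q·ΔS = 0.2076 × 2793 ≈ 579.7 kg VSS/d.

P_X ≈ 580 kg VSS/d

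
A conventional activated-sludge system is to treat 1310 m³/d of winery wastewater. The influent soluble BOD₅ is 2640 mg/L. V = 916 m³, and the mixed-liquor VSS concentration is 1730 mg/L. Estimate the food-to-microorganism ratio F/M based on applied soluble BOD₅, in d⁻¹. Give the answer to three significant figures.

F/M ≈ 2.18 d⁻¹

F/M = Q·S₀ / (V·X) = 1310 × 2640 / (916.0 × 1730) = 2.182 g soluble BOD₅·(g VSS·d)⁻¹.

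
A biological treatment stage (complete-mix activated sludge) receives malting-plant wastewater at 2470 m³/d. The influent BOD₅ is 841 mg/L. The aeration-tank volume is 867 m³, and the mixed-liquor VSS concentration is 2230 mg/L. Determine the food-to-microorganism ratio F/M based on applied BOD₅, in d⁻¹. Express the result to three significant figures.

Food-to-microorganism ratio F/M = Q S₀ / (V X) = 2470 × 841 / (867.0 × 2230) = 1.074 d⁻¹.

F/M ≈ 1.07 d⁻¹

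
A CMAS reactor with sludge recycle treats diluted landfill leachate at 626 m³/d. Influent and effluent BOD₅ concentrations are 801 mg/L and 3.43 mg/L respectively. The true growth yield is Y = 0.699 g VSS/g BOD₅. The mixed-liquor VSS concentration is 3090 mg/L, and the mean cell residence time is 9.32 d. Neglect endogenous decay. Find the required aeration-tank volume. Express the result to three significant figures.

Biomass mass balance (decay neglected): V·X = Y·Q·(S₀ − S)·θ_c, so V = 0.699 × 626 × (801 − 3.43) × 9.32 / 3090 = 1053 m³.

V ≈ 1050 m³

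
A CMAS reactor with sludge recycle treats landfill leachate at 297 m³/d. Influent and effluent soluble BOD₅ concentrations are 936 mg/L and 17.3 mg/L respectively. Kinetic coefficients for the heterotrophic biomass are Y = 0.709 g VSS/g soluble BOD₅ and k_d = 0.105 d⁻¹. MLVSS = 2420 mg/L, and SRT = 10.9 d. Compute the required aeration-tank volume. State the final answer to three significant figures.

From the SRT design equation V = Y Q (S₀−S) θ_c / [X (1 + k_d θ_c)] = 0.709 × 297 × (936 − 17.3) × 10.9 / [2420 × (1 + 0.105 × 10.9)] = 2.11×10^6 / 5190 = 406.3 m³.

V ≈ 406 m³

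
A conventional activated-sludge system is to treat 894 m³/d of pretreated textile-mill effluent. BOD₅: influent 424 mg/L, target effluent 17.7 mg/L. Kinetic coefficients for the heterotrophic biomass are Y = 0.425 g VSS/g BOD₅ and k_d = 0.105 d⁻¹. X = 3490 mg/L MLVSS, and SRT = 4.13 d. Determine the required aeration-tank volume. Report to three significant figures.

From the SRT design equation V = Y Q (S₀−S) θ_c / [X (1 + k_d θ_c)] = 0.425 × 894 × (424 − 17.7) × 4.13 / [3490 × (1 + 0.105 × 4.13)] = 6.38×10^5 / 5003 = 127.4 m³.

V ≈ 127 m³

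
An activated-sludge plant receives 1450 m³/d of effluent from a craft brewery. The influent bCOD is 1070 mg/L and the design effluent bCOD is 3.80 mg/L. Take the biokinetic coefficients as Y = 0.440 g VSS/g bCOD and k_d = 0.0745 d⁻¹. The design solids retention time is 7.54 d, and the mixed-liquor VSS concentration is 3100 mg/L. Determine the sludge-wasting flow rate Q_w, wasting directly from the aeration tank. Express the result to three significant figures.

From the SRT design equation V = Y Q (S₀−S) θ_c / [X (1 + k_d θ_c)] = 0.440 × 1450 × (1070 − 3.80) × 7.54 / [3100 × (1 + 0.0745 × 7.54)] = 5.13×10^6 / 4841 = 1059 m³.
Wasting from the aeration tank: Q_w = V / θ_c = 1059 / 7.54 = 140.5 m³/d.

Q_w ≈ 141 m³/d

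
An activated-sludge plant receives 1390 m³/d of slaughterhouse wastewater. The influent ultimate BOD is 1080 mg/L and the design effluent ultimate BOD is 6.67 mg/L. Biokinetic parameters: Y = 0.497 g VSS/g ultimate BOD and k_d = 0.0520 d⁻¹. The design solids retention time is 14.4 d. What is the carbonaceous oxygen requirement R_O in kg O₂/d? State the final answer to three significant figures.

R_O ≈ 890 kg O₂/d

The observed yield is Y_obs = Y/(1 + k_d·θ_c) = 0.497 / (1 + 0.0520 × 14.4) = 0.497 / 1.749 = 0.2842 g VSS per g ultimate BOD removed.
Q·(S₀ − S) = 1390 × (1080 − 6.67) × 10⁻³ = 1492 kg/d removed.
Net sludge production P_X = 0.2842 × 1492 = 424.0 kg VSS/d.
Carbonaceous O₂ demand = substrate oxidised − cell-mass equivalent = 1492 − 1.42 × 424.0 = 889.9 kg O₂/d.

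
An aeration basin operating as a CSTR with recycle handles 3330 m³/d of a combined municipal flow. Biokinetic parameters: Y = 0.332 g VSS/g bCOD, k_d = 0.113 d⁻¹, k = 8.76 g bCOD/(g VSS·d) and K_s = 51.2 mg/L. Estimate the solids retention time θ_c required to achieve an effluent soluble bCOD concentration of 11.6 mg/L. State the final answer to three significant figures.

From 1/θ_c = Y·k·S/(K_s + S) − k_d: Y·k·S/(K_s+S) = 0.332 × 8.76 × 11.6 / (51.2 + 11.6) = 0.5372 d⁻¹.
Then 1/θ_c = μ − k_d = 0.5372 − 0.113 = 0.4242 d⁻¹, giving θ_c = 2.357 d.

θ_c ≈ 2.36 d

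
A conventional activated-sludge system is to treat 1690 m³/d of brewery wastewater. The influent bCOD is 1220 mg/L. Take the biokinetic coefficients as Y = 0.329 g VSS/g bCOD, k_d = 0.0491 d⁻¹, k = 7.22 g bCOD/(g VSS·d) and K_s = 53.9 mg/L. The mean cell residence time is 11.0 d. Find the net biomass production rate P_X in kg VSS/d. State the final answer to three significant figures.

Effluent substrate depends only on kinetics and SRT: S = K_s(1 + k_d θ_c) / [θ_c(Yk − k_d) − 1] = 53.9 × (1 + 0.0491 × 11.0) / [11.0 × (0.329 × 7.22 − 0.0491) − 1] = 83.01 / 24.59 = 3.376 mg/L.
Observed yield with endogenous decay: Y_obs = Y / (1 + k_d·θ_c) = 0.329 / (1 + 0.0491 × 11.0) = 0.329 / 1.540 = 0.2136 g VSS/g bCOD.
Substrate removed = Q·(S₀ − S) = 1690 m³/d × (1220 − 3.38) g/m³ = 2.06×10^6 g/d = 2056 kg/d.
Net biomass production P_X = Y_obs × Q·(S₀ − S) = 0.2136 × 2056 = 439.2 kg VSS/d.

P_X ≈ 439 kg VSS/d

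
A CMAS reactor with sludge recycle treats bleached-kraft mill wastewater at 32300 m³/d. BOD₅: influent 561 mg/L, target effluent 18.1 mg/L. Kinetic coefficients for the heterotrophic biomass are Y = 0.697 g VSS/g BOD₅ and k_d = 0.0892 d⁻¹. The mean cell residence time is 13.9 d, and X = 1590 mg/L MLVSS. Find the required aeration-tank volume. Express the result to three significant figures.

V ≈ 47700 m³

Steady-state biomass mass balance: V·X·(1 + k_d·θ_c) = Y·Q·(S₀ − S)·θ_c, so V = 0.697 × 32300 × (561 − 18.1) × 13.9 / [1590 × (1 + 0.0892 × 13.9)] = 1.7×10^8 / 3561 = 47703 m³.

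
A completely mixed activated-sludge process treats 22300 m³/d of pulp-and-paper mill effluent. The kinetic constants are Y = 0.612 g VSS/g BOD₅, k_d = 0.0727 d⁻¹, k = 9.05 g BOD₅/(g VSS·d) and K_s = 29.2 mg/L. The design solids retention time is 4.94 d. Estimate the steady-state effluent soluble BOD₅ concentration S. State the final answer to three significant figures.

For a completely mixed reactor with recycle the Lawrence–McCarty relation gives S = K_s·(1 + k_d·θ_c) / [θ_c·(Y·k − k_d) − 1] = 29.2 × (1 + 0.0727 × 4.94) / [4.94 × (0.612 × 9.05 − 0.0727) − 1] = 39.69 / 26.00 = 1.526 mg/L.

S ≈ 1.53 mg/L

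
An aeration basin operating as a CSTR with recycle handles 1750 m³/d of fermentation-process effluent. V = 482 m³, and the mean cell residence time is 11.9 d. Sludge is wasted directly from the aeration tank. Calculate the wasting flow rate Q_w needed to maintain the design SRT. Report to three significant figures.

With mixed-liquor wasting, θ_c = V/Q_w, so Q_w = V/θ_c = 482.0/11.9 = 40.50 m³/d.

Q_w ≈ 40.5 m³/d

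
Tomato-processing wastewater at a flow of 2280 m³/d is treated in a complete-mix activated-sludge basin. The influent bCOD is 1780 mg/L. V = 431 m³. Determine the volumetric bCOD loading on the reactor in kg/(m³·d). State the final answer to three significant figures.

L_v ≈ 9.42 kg bCOD/(m³·d)

Applied bCOD load per unit volume = Q·S₀/V = (2280 × 1780/1000)/431.0 = 9.416 kg bCOD·m⁻³·d⁻¹.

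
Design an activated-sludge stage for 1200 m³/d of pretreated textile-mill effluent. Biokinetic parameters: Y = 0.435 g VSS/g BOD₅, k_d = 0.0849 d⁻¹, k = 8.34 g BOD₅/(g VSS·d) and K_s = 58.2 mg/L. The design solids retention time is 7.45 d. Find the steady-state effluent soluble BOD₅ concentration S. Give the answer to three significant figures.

S ≈ 3.74 mg/L

From the Monod/SRT balance for a CMAS, S = K_s·(1+k_d θ_c)/[θ_c·(Y k − k_d) − 1] = 58.2 × (1 + 0.0849 × 7.45) / [7.45 × (0.435 × 8.34 − 0.0849) − 1] = 95.01 / 25.40 = 3.741 mg/L.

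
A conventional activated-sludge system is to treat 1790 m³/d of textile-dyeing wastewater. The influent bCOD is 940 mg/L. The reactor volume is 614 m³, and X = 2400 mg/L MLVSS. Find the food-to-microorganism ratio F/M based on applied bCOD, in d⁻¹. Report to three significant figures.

Food-to-microorganism ratio F/M = Q S₀ / (V X) = 1790 × 940 / (614.0 × 2400) = 1.142 d⁻¹.

F/M ≈ 1.14 d⁻¹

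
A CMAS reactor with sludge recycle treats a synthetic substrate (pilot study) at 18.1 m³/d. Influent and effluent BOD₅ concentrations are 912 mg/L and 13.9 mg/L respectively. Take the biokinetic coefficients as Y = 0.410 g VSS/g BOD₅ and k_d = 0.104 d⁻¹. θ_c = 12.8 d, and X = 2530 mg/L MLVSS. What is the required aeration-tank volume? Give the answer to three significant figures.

Steady-state biomass mass balance: V·X·(1 + k_d·θ_c) = Y·Q·(S₀ − S)·θ_c, so V = 0.410 × 18.1 × (912 − 13.9) × 12.8 / [2530 × (1 + 0.104 × 12.8)] = 8.53×10^4 / 5898 = 14.46 m³.

V ≈ 14.5 m³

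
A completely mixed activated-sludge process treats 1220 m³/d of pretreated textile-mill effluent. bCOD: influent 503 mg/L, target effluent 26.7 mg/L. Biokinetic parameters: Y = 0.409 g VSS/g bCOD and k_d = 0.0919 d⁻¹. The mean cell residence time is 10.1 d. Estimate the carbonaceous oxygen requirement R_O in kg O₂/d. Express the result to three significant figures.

Correct the yield for decay: Y_obs = Y/(1 + k_d θ_c) = 0.409 / (1 + 0.0919 × 10.1) = 0.409 / 1.928 = 0.2121.
ΔS = 503 − 26.7 = 476.3 mg/L, so the substrate removal rate is 1220 × 476.3/1000 = 581.1 kg bCOD/d.
Biomass synthesised: P_X = Y_obs × 581.1 = 123.3 kg VSS/d.
R_O = Q·ΔS − 1.42 P_X = 581.1 − 175.0 = 406.1 kg O₂/d.

R_O ≈ 406 kg O₂/d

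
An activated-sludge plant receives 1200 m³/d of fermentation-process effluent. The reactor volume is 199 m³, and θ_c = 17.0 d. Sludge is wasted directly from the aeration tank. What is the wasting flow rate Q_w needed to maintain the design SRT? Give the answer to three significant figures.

Q_w ≈ 11.7 m³/d

Wasting from the aeration tank: Q_w = V / θ_c = 199.0 / 17.0 = 11.71 m³/d.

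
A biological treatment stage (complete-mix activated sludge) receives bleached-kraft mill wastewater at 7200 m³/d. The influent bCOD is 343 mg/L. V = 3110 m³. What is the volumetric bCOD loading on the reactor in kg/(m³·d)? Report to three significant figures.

Applied bCOD load per unit volume = Q·S₀/V = (7200 × 343/1000)/3110 = 0.7941 kg bCOD·m⁻³·d⁻¹.

L_v ≈ 0.794 kg bCOD/(m³·d)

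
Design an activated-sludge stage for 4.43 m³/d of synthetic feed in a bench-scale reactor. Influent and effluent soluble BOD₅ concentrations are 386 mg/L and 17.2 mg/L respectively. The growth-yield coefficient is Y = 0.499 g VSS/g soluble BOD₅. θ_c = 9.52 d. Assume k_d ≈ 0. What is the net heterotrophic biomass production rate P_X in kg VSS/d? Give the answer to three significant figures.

P_X ≈ 0.815 kg VSS/d

No decay correction is needed, so Y_obs = Y = 0.499.
ΔS = 386 − 17.2 = 368.8 mg/L, so the substrate removal rate is 4.43 × 368.8/1000 = 1.634 kg soluble BOD₅/d.
P_X = Y_obs · Q(S₀ − S) = 0.4990 × 1.634 = 0.8153 kg VSS/d.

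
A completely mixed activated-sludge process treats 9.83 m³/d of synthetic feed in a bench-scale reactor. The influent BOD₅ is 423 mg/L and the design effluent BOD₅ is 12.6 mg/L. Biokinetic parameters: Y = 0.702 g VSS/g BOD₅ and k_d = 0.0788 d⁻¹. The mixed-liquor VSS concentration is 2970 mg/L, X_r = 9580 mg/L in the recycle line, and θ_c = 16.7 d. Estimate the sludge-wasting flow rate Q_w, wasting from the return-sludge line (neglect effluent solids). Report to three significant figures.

Steady-state biomass mass balance: V·X·(1 + k_d·θ_c) = Y·Q·(S₀ − S)·θ_c, so V = 0.702 × 9.83 × (423 − 12.6) × 16.7 / [2970 × (1 + 0.0788 × 16.7)] = 4.73×10^4 / 6878 = 6.876 m³.
Wasting from the return line (neglecting effluent solids): Q_w = V·X / (θ_c·X_r) = 6.876 × 2970 / (16.7 × 9580) = 0.1276 m³/d.

Q_w ≈ 0.128 m³/d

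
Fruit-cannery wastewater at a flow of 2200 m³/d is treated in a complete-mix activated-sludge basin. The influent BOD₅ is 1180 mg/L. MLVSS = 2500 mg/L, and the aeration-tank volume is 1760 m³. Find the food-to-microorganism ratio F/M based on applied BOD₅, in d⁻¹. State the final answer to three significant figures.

F/M = Q·S₀ / (V·X) = 2200 × 1180 / (1760 × 2500) = 0.5900 g BOD₅·(g VSS·d)⁻¹.

F/M ≈ 0.590 d⁻¹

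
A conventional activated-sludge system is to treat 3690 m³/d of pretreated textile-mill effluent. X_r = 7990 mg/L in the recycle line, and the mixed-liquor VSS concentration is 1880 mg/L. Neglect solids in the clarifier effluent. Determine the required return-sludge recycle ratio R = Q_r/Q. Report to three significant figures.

R = Q_r/Q = X/(X_r − X) = 1880 / (7990 − 1880) = 0.3077.

R ≈ 0.308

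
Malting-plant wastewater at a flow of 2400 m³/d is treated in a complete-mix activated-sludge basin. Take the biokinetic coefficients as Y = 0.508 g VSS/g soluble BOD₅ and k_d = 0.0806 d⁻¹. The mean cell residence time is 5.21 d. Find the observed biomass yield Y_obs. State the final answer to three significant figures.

Y_obs ≈ 0.358 g VSS/g soluble BOD₅

The observed yield is Y_obs = Y/(1 + k_d·θ_c) = 0.508 / (1 + 0.0806 × 5.21) = 0.508 / 1.420 = 0.3578 g VSS per g soluble BOD₅ removed.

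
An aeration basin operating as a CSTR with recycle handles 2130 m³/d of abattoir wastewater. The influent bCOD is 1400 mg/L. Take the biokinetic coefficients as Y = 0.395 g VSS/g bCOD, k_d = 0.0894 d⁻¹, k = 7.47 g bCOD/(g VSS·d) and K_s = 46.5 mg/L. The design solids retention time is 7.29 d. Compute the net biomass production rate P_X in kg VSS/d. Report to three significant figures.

From the Monod/SRT balance for a CMAS, S = K_s·(1+k_d θ_c)/[θ_c·(Y k − k_d) − 1] = 46.5 × (1 + 0.0894 × 7.29) / [7.29 × (0.395 × 7.47 − 0.0894) − 1] = 76.81 / 19.86 = 3.868 mg/L.
Y_obs = Y / (1 + k_d θ_c) = 0.395 / (1 + 0.0894 × 7.29) = 0.395 / 1.652 = 0.2391.
Q·(S₀ − S) = 2130 × (1400 − 3.87) × 10⁻³ = 2974 kg/d removed.
P_X = Y_obs · Q(S₀ − S) = 0.2391 × 2974 = 711.2 kg VSS/d.

P_X ≈ 711 kg VSS/d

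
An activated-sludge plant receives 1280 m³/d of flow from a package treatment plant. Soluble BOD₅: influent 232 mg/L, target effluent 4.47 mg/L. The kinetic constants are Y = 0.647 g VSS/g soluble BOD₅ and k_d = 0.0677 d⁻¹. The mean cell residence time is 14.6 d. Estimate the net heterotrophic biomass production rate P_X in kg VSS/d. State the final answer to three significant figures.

Correct the yield for decay: Y_obs = Y/(1 + k_d θ_c) = 0.647 / (1 + 0.0677 × 14.6) = 0.647 / 1.988 = 0.3254.
ΔS = 232 − 4.47 = 227.5 mg/L, so the substrate removal rate is 1280 × 227.5/1000 = 291.2 kg soluble BOD₅/d.
Net biomass production P_X = Y_obs × Q·(S₀ − S) = 0.3254 × 291.2 = 94.76 kg VSS/d.

P_X ≈ 94.8 kg VSS/d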